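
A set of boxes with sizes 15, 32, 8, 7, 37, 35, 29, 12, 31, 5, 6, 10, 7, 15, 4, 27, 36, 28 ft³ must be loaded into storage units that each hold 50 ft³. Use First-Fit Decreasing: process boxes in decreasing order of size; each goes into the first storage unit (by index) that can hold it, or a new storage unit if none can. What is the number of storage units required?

8

Sorted descending: 37, 36, 35, 32, 31, 29, 28, 27, 15, 15, 12, 10, 8, 7, 7, 6, 5, 4.
storage unit 1: place 37 ft³, 13 ft³ left
storage unit 2: place 36 ft³, 14 ft³ left
storage unit 3: place 35 ft³, 15 ft³ left
storage unit 4: place 32 ft³, 18 ft³ left
storage unit 5: place 31 ft³, 19 ft³ left
storage unit 6: place 29 ft³, 21 ft³ left
storage unit 7: place 28 ft³, 22 ft³ left
storage unit 8: place 27 ft³, 23 ft³ left
storage unit 3: place 15 ft³, 0 ft³ left
storage unit 4: place 15 ft³, 3 ft³ left
storage unit 1: place 12 ft³, 1 ft³ left
storage unit 2: place 10 ft³, 4 ft³ left
storage unit 5: place 8 ft³, 11 ft³ left
storage unit 5: place 7 ft³, 4 ft³ left
storage unit 6: place 7 ft³, 14 ft³ left
storage unit 6: place 6 ft³, 8 ft³ left
storage unit 6: place 5 ft³, 3 ft³ left
storage unit 2: place 4 ft³, 0 ft³ left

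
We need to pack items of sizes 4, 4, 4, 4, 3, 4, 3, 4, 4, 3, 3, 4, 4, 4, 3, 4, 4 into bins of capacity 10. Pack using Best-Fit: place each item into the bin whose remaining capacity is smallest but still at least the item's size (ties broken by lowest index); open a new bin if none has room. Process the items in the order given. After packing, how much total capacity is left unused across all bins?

Put 4 in bin 1; 6 remain.
Put 4 in bin 1; 2 remain.
Put 4 in bin 2; 6 remain.
Put 4 in bin 2; 2 remain.
Put 3 in bin 3; 7 remain.
Put 4 in bin 3; 3 remain.
Put 3 in bin 3; 0 remain.
Put 4 in bin 4; 6 remain.
Put 4 in bin 4; 2 remain.
Put 3 in bin 5; 7 remain.
Put 3 in bin 5; 4 remain.
Put 4 in bin 5; 0 remain.
Put 4 in bin 6; 6 remain.
Put 4 in bin 6; 2 remain.
Put 3 in bin 7; 7 remain.
Put 4 in bin 7; 3 remain.
Put 4 in bin 8; 6 remain.
8 bins × 10 = 80; used 63; unused 17.

17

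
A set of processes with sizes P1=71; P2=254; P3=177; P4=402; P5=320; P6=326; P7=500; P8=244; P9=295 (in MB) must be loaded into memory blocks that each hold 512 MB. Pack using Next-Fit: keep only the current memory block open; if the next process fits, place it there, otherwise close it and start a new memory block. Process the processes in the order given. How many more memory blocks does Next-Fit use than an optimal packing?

Next-Fit: [71,254,177] [402] [320] [326] [500] [244] [295] → 7 memory blocks.
Total size 2589 MB; any packing needs at least ⌈2589/512⌉ = 6 memory blocks.
An optimal packing achieves that bound: [500] [402,71] [326,177] [320] [295] [254,244] → 6 memory blocks.
Excess: 7 − 6 = 1.

1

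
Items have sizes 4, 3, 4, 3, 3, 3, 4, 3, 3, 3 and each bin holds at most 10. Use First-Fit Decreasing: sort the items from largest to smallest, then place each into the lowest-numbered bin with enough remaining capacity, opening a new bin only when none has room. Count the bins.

4 bins

Sorted descending: 4, 4, 4, 3, 3, 3, 3, 3, 3, 3.
bin 1: place 4, 6 left
bin 1: place 4, 2 left
bin 2: place 4, 6 left
bin 2: place 3, 3 left
bin 2: place 3, 0 left
bin 3: place 3, 7 left
bin 3: place 3, 4 left
bin 3: place 3, 1 left
bin 4: place 3, 7 left
bin 4: place 3, 4 left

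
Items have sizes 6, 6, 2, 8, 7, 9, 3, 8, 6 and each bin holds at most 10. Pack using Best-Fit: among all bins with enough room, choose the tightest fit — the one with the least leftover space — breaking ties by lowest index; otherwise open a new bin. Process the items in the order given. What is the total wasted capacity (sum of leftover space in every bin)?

15

Put 6 in bin 1; 4 remain.
Put 6 in bin 2; 4 remain.
Put 2 in bin 1; 2 remain.
Put 8 in bin 3; 2 remain.
Put 7 in bin 4; 3 remain.
Put 9 in bin 5; 1 remain.
Put 3 in bin 4; 0 remain.
Put 8 in bin 6; 2 remain.
Put 6 in bin 7; 4 remain.
7 bins × 10 = 70; used 55; unused 15.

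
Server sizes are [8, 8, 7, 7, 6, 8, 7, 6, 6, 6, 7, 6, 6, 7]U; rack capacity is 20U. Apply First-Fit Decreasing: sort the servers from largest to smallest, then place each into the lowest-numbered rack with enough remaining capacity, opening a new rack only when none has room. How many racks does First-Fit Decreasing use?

6 racks

Sorted descending: 8, 8, 8, 7, 7, 7, 7, 7, 6, 6, 6, 6, 6, 6.
8U → rack 1 (remaining 12U)
8U → rack 1 (remaining 4U)
8U → rack 2 (remaining 12U)
7U → rack 2 (remaining 5U)
7U → rack 3 (remaining 13U)
7U → rack 3 (remaining 6U)
7U → rack 4 (remaining 13U)
7U → rack 4 (remaining 6U)
6U → rack 3 (remaining 0U)
6U → rack 4 (remaining 0U)
6U → rack 5 (remaining 14U)
6U → rack 5 (remaining 8U)
6U → rack 5 (remaining 2U)
6U → rack 6 (remaining 14U)
Final racks: [8,8] [8,7] [7,7,6] [7,7,6] [6,6,6] [6].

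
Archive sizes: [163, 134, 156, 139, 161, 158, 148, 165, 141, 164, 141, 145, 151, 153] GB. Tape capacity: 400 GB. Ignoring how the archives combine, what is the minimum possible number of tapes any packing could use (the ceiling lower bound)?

6

Total size = 163 + 134 + 156 + 139 + 161 + 158 + 148 + 165 + 141 + 164 + 141 + 145 + 151 + 153 = 2119 GB.
⌈2119 / 400⌉ = 6.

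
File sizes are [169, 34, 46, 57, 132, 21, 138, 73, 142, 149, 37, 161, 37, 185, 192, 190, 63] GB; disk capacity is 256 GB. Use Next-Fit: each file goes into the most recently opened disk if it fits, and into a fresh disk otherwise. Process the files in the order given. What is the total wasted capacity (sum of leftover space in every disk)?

478

169 GB → disk 1 (remaining 87 GB)
34 GB → disk 1 (remaining 53 GB)
46 GB → disk 1 (remaining 7 GB)
57 GB → disk 2 (remaining 199 GB)
132 GB → disk 2 (remaining 67 GB)
21 GB → disk 2 (remaining 46 GB)
138 GB → disk 3 (remaining 118 GB)
73 GB → disk 3 (remaining 45 GB)
142 GB → disk 4 (remaining 114 GB)
149 GB → disk 5 (remaining 107 GB)
37 GB → disk 5 (remaining 70 GB)
161 GB → disk 6 (remaining 95 GB)
37 GB → disk 6 (remaining 58 GB)
185 GB → disk 7 (remaining 71 GB)
192 GB → disk 8 (remaining 64 GB)
190 GB → disk 9 (remaining 66 GB)
63 GB → disk 9 (remaining 3 GB)
9 disks × 256 GB = 2304 GB; used 1826 GB; unused 478 GB.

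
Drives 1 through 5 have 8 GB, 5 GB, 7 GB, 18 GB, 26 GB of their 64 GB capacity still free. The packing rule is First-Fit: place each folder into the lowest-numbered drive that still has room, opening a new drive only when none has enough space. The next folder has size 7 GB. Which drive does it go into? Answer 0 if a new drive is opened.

Drives with room: drive 1 (8 GB), drive 3 (7 GB), drive 4 (18 GB), drive 5 (26 GB).
The first with room is drive 1.

1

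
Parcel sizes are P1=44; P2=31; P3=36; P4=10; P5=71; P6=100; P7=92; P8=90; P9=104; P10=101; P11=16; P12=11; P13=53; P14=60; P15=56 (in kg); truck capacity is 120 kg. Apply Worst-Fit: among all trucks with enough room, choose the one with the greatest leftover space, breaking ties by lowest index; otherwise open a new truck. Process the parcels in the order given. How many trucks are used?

truck 1: place P1 (44 kg), 76 kg left
truck 1: place P2 (31 kg), 45 kg left
truck 1: place P3 (36 kg), 9 kg left
truck 2: place P4 (10 kg), 110 kg left
truck 2: place P5 (71 kg), 39 kg left
truck 3: place P6 (100 kg), 20 kg left
truck 4: place P7 (92 kg), 28 kg left
truck 5: place P8 (90 kg), 30 kg left
truck 6: place P9 (104 kg), 16 kg left
truck 7: place P10 (101 kg), 19 kg left
truck 2: place P11 (16 kg), 23 kg left
truck 5: place P12 (11 kg), 19 kg left
truck 8: place P13 (53 kg), 67 kg left
truck 8: place P14 (60 kg), 7 kg left
truck 9: place P15 (56 kg), 64 kg left
Final trucks: [44,31,36] [10,71,16] [100] [92] [90,11] [104] [101] [53,60] [56].

9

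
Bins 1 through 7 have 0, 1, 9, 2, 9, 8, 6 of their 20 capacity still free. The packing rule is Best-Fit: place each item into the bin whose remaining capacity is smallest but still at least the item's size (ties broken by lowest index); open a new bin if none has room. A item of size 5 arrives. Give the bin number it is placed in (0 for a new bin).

Bins with room: bin 3 (9), bin 5 (9), bin 6 (8), bin 7 (6).
Tightest fit is bin 7 with 6 free.

7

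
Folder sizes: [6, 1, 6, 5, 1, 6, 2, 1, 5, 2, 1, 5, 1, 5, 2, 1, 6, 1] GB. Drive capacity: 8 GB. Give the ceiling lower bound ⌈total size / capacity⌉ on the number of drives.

8 drives

Total size = 6 + 1 + 6 + 5 + 1 + 6 + 2 + 1 + 5 + 2 + 1 + 5 + 1 + 5 + 2 + 1 + 6 + 1 = 57 GB.
⌈57 / 8⌉ = 8.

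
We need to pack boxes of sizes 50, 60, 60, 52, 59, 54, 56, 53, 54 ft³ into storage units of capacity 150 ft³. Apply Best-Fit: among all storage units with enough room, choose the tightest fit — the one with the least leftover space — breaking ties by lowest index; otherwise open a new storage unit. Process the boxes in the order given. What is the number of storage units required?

storage unit 1: place 50 ft³, 100 ft³ left
storage unit 1: place 60 ft³, 40 ft³ left
storage unit 2: place 60 ft³, 90 ft³ left
storage unit 2: place 52 ft³, 38 ft³ left
storage unit 3: place 59 ft³, 91 ft³ left
storage unit 3: place 54 ft³, 37 ft³ left
storage unit 4: place 56 ft³, 94 ft³ left
storage unit 4: place 53 ft³, 41 ft³ left
storage unit 5: place 54 ft³, 96 ft³ left
Final storage units: [50,60] [60,52] [59,54] [56,53] [54].

5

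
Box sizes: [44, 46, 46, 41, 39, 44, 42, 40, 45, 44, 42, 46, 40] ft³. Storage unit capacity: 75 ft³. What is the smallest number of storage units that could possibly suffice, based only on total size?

8

Total size = 44 + 46 + 46 + 41 + 39 + 44 + 42 + 40 + 45 + 44 + 42 + 46 + 40 = 559 ft³.
⌈559 / 75⌉ = 8.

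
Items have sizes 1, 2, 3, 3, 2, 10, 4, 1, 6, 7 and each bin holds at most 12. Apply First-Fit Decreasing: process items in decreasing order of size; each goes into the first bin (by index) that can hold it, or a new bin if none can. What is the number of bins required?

4

Sorted descending: 10, 7, 6, 4, 3, 3, 2, 2, 1, 1.
bin 1: place 10, 2 left
bin 2: place 7, 5 left
bin 3: place 6, 6 left
bin 2: place 4, 1 left
bin 3: place 3, 3 left
bin 3: place 3, 0 left
bin 1: place 2, 0 left
bin 4: place 2, 10 left
bin 2: place 1, 0 left
bin 4: place 1, 9 left
Final bins: [10,2] [7,4,1] [6,3,3] [2,1].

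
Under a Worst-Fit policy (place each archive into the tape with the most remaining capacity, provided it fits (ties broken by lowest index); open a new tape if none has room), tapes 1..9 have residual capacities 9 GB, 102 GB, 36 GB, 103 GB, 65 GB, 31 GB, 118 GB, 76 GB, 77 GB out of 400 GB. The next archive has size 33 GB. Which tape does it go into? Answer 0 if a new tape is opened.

Tapes with room: tape 2 (102 GB), tape 3 (36 GB), tape 4 (103 GB), tape 5 (65 GB), tape 7 (118 GB), tape 8 (76 GB), tape 9 (77 GB).
Most room is tape 7 with 118 GB free.

7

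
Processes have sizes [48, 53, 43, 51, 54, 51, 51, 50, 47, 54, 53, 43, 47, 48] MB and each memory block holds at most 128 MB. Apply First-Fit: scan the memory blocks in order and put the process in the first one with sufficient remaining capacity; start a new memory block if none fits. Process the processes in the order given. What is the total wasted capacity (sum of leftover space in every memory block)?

203

memory block 1: place 48 MB, 80 MB left
memory block 1: place 53 MB, 27 MB left
memory block 2: place 43 MB, 85 MB left
memory block 2: place 51 MB, 34 MB left
memory block 3: place 54 MB, 74 MB left
memory block 3: place 51 MB, 23 MB left
memory block 4: place 51 MB, 77 MB left
memory block 4: place 50 MB, 27 MB left
memory block 5: place 47 MB, 81 MB left
memory block 5: place 54 MB, 27 MB left
memory block 6: place 53 MB, 75 MB left
memory block 6: place 43 MB, 32 MB left
memory block 7: place 47 MB, 81 MB left
memory block 7: place 48 MB, 33 MB left
7 memory blocks × 128 MB = 896 MB; used 693 MB; unused 203 MB.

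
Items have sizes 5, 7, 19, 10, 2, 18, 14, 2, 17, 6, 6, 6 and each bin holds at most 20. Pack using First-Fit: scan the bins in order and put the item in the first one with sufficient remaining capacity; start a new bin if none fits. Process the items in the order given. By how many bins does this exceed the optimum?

1

First-Fit: [5,7,2,2] [19] [10,6] [18] [14,6] [17] [6] → 7 bins.
Total size 112; any packing needs at least ⌈112/20⌉ = 6 bins.
An optimal packing achieves that bound: [19] [18,2] [17,2] [14,6] [10,7] [6,6,5] → 6 bins.
Excess: 7 − 6 = 1.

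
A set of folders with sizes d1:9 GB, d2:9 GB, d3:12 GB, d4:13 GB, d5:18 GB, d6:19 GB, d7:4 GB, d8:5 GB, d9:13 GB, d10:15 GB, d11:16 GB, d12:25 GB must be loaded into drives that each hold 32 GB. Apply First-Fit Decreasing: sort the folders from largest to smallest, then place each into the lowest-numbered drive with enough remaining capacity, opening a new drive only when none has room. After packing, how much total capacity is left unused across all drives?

Sorted descending: 25, 19, 18, 16, 15, 13, 13, 12, 9, 9, 5, 4.
25 GB → drive 1 (remaining 7 GB)
19 GB → drive 2 (remaining 13 GB)
18 GB → drive 3 (remaining 14 GB)
16 GB → drive 4 (remaining 16 GB)
15 GB → drive 4 (remaining 1 GB)
13 GB → drive 2 (remaining 0 GB)
13 GB → drive 3 (remaining 1 GB)
12 GB → drive 5 (remaining 20 GB)
9 GB → drive 5 (remaining 11 GB)
9 GB → drive 5 (remaining 2 GB)
5 GB → drive 1 (remaining 2 GB)
4 GB → drive 6 (remaining 28 GB)
6 drives × 32 GB = 192 GB; used 158 GB; unused 34 GB.

34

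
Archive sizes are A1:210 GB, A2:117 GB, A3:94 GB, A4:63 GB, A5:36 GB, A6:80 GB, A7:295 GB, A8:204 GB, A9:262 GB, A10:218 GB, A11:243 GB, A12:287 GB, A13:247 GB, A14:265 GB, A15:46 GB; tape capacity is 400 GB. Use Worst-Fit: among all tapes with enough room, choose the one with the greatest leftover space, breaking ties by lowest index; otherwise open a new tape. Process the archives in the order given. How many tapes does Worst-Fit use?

10

Put A1 (210 GB) in tape 1; 190 GB remain.
Put A2 (117 GB) in tape 1; 73 GB remain.
Put A3 (94 GB) in tape 2; 306 GB remain.
Put A4 (63 GB) in tape 2; 243 GB remain.
Put A5 (36 GB) in tape 2; 207 GB remain.
Put A6 (80 GB) in tape 2; 127 GB remain.
Put A7 (295 GB) in tape 3; 105 GB remain.
Put A8 (204 GB) in tape 4; 196 GB remain.
Put A9 (262 GB) in tape 5; 138 GB remain.
Put A10 (218 GB) in tape 6; 182 GB remain.
Put A11 (243 GB) in tape 7; 157 GB remain.
Put A12 (287 GB) in tape 8; 113 GB remain.
Put A13 (247 GB) in tape 9; 153 GB remain.
Put A14 (265 GB) in tape 10; 135 GB remain.
Put A15 (46 GB) in tape 4; 150 GB remain.
Final tapes: [210,117] [94,63,36,80] [295] [204,46] [262] [218] [243] [287] [247] [265].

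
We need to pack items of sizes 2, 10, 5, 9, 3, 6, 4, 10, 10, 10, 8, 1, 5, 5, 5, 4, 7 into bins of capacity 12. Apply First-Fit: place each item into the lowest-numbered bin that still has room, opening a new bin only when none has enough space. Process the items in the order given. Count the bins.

10

Put 2 in bin 1; 10 remain.
Put 10 in bin 1; 0 remain.
Put 5 in bin 2; 7 remain.
Put 9 in bin 3; 3 remain.
Put 3 in bin 2; 4 remain.
Put 6 in bin 4; 6 remain.
Put 4 in bin 2; 0 remain.
Put 10 in bin 5; 2 remain.
Put 10 in bin 6; 2 remain.
Put 10 in bin 7; 2 remain.
Put 8 in bin 8; 4 remain.
Put 1 in bin 3; 2 remain.
Put 5 in bin 4; 1 remain.
Put 5 in bin 9; 7 remain.
Put 5 in bin 9; 2 remain.
Put 4 in bin 8; 0 remain.
Put 7 in bin 10; 5 remain.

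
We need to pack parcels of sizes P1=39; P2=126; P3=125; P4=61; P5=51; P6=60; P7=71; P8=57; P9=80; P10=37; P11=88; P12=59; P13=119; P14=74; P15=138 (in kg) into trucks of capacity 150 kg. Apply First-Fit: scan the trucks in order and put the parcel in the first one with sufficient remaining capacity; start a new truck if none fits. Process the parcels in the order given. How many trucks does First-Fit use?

truck 1: place P1 (39 kg), 111 kg left
truck 2: place P2 (126 kg), 24 kg left
truck 3: place P3 (125 kg), 25 kg left
truck 1: place P4 (61 kg), 50 kg left
truck 4: place P5 (51 kg), 99 kg left
truck 4: place P6 (60 kg), 39 kg left
truck 5: place P7 (71 kg), 79 kg left
truck 5: place P8 (57 kg), 22 kg left
truck 6: place P9 (80 kg), 70 kg left
truck 1: place P10 (37 kg), 13 kg left
truck 7: place P11 (88 kg), 62 kg left
truck 6: place P12 (59 kg), 11 kg left
truck 8: place P13 (119 kg), 31 kg left
truck 9: place P14 (74 kg), 76 kg left
truck 10: place P15 (138 kg), 12 kg left
Final trucks: [39,61,37] [126] [125] [51,60] [71,57] [80,59] [88] [119] [74] [138].

10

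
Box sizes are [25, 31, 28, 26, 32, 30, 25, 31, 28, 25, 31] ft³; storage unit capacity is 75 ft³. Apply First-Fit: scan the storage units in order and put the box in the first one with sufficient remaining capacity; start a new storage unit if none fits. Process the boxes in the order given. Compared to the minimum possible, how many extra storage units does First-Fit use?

1

First-Fit: [25,31] [28,26] [32,30] [25,31] [28,25] [31] → 6 storage units.
Total size 312 ft³; any packing needs at least ⌈312/75⌉ = 5 storage units.
An optimal packing achieves that bound: [32,31] [31,31] [30,28] [28,26] [25,25,25] → 5 storage units.
Excess: 6 − 5 = 1.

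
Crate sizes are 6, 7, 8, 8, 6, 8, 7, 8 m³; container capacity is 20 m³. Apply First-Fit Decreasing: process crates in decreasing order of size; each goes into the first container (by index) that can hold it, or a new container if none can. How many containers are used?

4 containers

Sorted descending: 8, 8, 8, 8, 7, 7, 6, 6.
container 1: place 8 m³, 12 m³ left
container 1: place 8 m³, 4 m³ left
container 2: place 8 m³, 12 m³ left
container 2: place 8 m³, 4 m³ left
container 3: place 7 m³, 13 m³ left
container 3: place 7 m³, 6 m³ left
container 3: place 6 m³, 0 m³ left
container 4: place 6 m³, 14 m³ left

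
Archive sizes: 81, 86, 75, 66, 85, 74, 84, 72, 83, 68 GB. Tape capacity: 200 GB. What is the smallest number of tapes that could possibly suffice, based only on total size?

4 tapes

Total size = 81 + 86 + 75 + 66 + 85 + 74 + 84 + 72 + 83 + 68 = 774 GB.
⌈774 / 200⌉ = 4.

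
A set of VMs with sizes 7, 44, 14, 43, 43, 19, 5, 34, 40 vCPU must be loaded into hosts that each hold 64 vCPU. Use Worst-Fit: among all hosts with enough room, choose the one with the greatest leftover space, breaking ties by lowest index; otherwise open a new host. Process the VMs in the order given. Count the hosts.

Put 7 vCPU in host 1; 57 vCPU remain.
Put 44 vCPU in host 1; 13 vCPU remain.
Put 14 vCPU in host 2; 50 vCPU remain.
Put 43 vCPU in host 2; 7 vCPU remain.
Put 43 vCPU in host 3; 21 vCPU remain.
Put 19 vCPU in host 3; 2 vCPU remain.
Put 5 vCPU in host 1; 8 vCPU remain.
Put 34 vCPU in host 4; 30 vCPU remain.
Put 40 vCPU in host 5; 24 vCPU remain.

5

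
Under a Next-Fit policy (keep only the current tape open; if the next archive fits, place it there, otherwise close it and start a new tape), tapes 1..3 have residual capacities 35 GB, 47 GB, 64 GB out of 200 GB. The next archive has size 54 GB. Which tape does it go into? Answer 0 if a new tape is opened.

Next-Fit only looks at tape 3, which has 64 GB free.
54 GB fits there.

3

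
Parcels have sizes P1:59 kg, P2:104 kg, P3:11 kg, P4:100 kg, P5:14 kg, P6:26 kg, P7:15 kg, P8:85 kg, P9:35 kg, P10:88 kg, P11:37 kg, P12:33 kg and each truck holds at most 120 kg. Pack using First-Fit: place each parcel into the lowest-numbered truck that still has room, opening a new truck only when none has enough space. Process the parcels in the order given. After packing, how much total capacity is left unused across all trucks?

Put P1 (59 kg) in truck 1; 61 kg remain.
Put P2 (104 kg) in truck 2; 16 kg remain.
Put P3 (11 kg) in truck 1; 50 kg remain.
Put P4 (100 kg) in truck 3; 20 kg remain.
Put P5 (14 kg) in truck 1; 36 kg remain.
Put P6 (26 kg) in truck 1; 10 kg remain.
Put P7 (15 kg) in truck 2; 1 kg remain.
Put P8 (85 kg) in truck 4; 35 kg remain.
Put P9 (35 kg) in truck 4; 0 kg remain.
Put P10 (88 kg) in truck 5; 32 kg remain.
Put P11 (37 kg) in truck 6; 83 kg remain.
Put P12 (33 kg) in truck 6; 50 kg remain.
6 trucks × 120 kg = 720 kg; used 607 kg; unused 113 kg.

113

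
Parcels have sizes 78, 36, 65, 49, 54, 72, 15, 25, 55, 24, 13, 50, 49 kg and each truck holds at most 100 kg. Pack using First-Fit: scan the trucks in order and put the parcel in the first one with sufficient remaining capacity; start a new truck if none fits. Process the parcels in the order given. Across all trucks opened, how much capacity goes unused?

truck 1: place 78 kg, 22 kg left
truck 2: place 36 kg, 64 kg left
truck 3: place 65 kg, 35 kg left
truck 2: place 49 kg, 15 kg left
truck 4: place 54 kg, 46 kg left
truck 5: place 72 kg, 28 kg left
truck 1: place 15 kg, 7 kg left
truck 3: place 25 kg, 10 kg left
truck 6: place 55 kg, 45 kg left
truck 4: place 24 kg, 22 kg left
truck 2: place 13 kg, 2 kg left
truck 7: place 50 kg, 50 kg left
truck 7: place 49 kg, 1 kg left
7 trucks × 100 kg = 700 kg; used 585 kg; unused 115 kg.

115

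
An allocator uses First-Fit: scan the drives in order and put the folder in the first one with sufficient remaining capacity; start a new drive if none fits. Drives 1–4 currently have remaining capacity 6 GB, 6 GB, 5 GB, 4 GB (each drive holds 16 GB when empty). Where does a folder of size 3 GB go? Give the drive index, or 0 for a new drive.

Drives with room: drive 1 (6 GB), drive 2 (6 GB), drive 3 (5 GB), drive 4 (4 GB).
The first with room is drive 1.

1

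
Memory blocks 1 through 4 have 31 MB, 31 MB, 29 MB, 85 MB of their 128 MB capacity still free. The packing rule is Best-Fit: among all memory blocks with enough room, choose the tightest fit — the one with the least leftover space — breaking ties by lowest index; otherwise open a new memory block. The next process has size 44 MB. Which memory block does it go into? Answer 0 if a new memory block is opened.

4

Memory blocks with room: memory block 4 (85 MB).
Tightest fit is memory block 4 with 85 MB free.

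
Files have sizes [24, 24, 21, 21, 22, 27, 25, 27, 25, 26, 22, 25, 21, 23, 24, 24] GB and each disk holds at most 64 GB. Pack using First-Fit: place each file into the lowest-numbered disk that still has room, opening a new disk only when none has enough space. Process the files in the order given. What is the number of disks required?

Put 24 GB in disk 1; 40 GB remain.
Put 24 GB in disk 1; 16 GB remain.
Put 21 GB in disk 2; 43 GB remain.
Put 21 GB in disk 2; 22 GB remain.
Put 22 GB in disk 2; 0 GB remain.
Put 27 GB in disk 3; 37 GB remain.
Put 25 GB in disk 3; 12 GB remain.
Put 27 GB in disk 4; 37 GB remain.
Put 25 GB in disk 4; 12 GB remain.
Put 26 GB in disk 5; 38 GB remain.
Put 22 GB in disk 5; 16 GB remain.
Put 25 GB in disk 6; 39 GB remain.
Put 21 GB in disk 6; 18 GB remain.
Put 23 GB in disk 7; 41 GB remain.
Put 24 GB in disk 7; 17 GB remain.
Put 24 GB in disk 8; 40 GB remain.

8 disks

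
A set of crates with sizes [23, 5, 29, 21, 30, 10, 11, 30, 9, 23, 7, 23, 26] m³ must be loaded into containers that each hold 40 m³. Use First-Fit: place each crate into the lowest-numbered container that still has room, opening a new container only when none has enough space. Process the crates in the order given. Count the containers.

8 containers

Put 23 m³ in container 1; 17 m³ remain.
Put 5 m³ in container 1; 12 m³ remain.
Put 29 m³ in container 2; 11 m³ remain.
Put 21 m³ in container 3; 19 m³ remain.
Put 30 m³ in container 4; 10 m³ remain.
Put 10 m³ in container 1; 2 m³ remain.
Put 11 m³ in container 2; 0 m³ remain.
Put 30 m³ in container 5; 10 m³ remain.
Put 9 m³ in container 3; 10 m³ remain.
Put 23 m³ in container 6; 17 m³ remain.
Put 7 m³ in container 3; 3 m³ remain.
Put 23 m³ in container 7; 17 m³ remain.
Put 26 m³ in container 8; 14 m³ remain.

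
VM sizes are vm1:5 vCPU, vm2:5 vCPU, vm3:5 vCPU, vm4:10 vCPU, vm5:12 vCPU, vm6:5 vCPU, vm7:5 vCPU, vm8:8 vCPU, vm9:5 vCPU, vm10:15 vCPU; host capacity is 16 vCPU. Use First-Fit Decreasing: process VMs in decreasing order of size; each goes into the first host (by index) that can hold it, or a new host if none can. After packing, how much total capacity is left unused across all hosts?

Sorted descending: 15, 12, 10, 8, 5, 5, 5, 5, 5, 5.
Put 15 vCPU in host 1; 1 vCPU remain.
Put 12 vCPU in host 2; 4 vCPU remain.
Put 10 vCPU in host 3; 6 vCPU remain.
Put 8 vCPU in host 4; 8 vCPU remain.
Put 5 vCPU in host 3; 1 vCPU remain.
Put 5 vCPU in host 4; 3 vCPU remain.
Put 5 vCPU in host 5; 11 vCPU remain.
Put 5 vCPU in host 5; 6 vCPU remain.
Put 5 vCPU in host 5; 1 vCPU remain.
Put 5 vCPU in host 6; 11 vCPU remain.
6 hosts × 16 vCPU = 96 vCPU; used 75 vCPU; unused 21 vCPU.

21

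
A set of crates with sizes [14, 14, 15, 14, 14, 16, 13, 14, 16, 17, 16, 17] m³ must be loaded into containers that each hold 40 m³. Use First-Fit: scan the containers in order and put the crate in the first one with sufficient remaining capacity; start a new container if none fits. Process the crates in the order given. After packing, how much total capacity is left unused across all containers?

14 m³ → container 1 (remaining 26 m³)
14 m³ → container 1 (remaining 12 m³)
15 m³ → container 2 (remaining 25 m³)
14 m³ → container 2 (remaining 11 m³)
14 m³ → container 3 (remaining 26 m³)
16 m³ → container 3 (remaining 10 m³)
13 m³ → container 4 (remaining 27 m³)
14 m³ → container 4 (remaining 13 m³)
16 m³ → container 5 (remaining 24 m³)
17 m³ → container 5 (remaining 7 m³)
16 m³ → container 6 (remaining 24 m³)
17 m³ → container 6 (remaining 7 m³)
6 containers × 40 m³ = 240 m³; used 180 m³; unused 60 m³.

60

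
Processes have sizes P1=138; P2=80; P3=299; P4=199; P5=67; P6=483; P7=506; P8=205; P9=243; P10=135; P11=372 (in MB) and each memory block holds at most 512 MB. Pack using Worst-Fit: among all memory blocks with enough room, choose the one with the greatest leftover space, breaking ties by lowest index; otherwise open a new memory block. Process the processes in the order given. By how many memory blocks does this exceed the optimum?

Worst-Fit: [138,80,199] [299,67,135] [483] [506] [205,243] [372] → 6 memory blocks.
Total size 2727 MB; any packing needs at least ⌈2727/512⌉ = 6 memory blocks.
So 6 is already optimal.

0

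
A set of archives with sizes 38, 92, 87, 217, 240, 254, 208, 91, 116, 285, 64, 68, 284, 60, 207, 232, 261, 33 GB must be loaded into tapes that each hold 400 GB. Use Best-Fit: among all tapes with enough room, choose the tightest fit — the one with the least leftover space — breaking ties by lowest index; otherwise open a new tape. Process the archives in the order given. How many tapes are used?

10 tapes

tape 1: place 38 GB, 362 GB left
tape 1: place 92 GB, 270 GB left
tape 1: place 87 GB, 183 GB left
tape 2: place 217 GB, 183 GB left
tape 3: place 240 GB, 160 GB left
tape 4: place 254 GB, 146 GB left
tape 5: place 208 GB, 192 GB left
tape 4: place 91 GB, 55 GB left
tape 3: place 116 GB, 44 GB left
tape 6: place 285 GB, 115 GB left
tape 6: place 64 GB, 51 GB left
tape 1: place 68 GB, 115 GB left
tape 7: place 284 GB, 116 GB left
tape 1: place 60 GB, 55 GB left
tape 8: place 207 GB, 193 GB left
tape 9: place 232 GB, 168 GB left
tape 10: place 261 GB, 139 GB left
tape 3: place 33 GB, 11 GB left
Final tapes: [38,92,87,68,60] [217] [240,116,33] [254,91] [208] [285,64] [284] [207] [232] [261].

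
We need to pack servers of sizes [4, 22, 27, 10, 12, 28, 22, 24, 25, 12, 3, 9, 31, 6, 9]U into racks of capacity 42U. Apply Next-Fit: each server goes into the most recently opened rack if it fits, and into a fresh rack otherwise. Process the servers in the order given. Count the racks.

Put 4U in rack 1; 38U remain.
Put 22U in rack 1; 16U remain.
Put 27U in rack 2; 15U remain.
Put 10U in rack 2; 5U remain.
Put 12U in rack 3; 30U remain.
Put 28U in rack 3; 2U remain.
Put 22U in rack 4; 20U remain.
Put 24U in rack 5; 18U remain.
Put 25U in rack 6; 17U remain.
Put 12U in rack 6; 5U remain.
Put 3U in rack 6; 2U remain.
Put 9U in rack 7; 33U remain.
Put 31U in rack 7; 2U remain.
Put 6U in rack 8; 36U remain.
Put 9U in rack 8; 27U remain.
Final racks: [4,22] [27,10] [12,28] [22] [24] [25,12,3] [9,31] [6,9].

8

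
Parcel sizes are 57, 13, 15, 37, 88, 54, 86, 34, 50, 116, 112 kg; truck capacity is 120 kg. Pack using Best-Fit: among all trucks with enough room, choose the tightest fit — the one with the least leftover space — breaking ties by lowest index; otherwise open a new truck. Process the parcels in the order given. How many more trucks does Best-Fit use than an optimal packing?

1

Best-Fit: [57,13,15] [37,54] [88] [86,34] [50] [116] [112] → 7 trucks.
Total size 662 kg; any packing needs at least ⌈662/120⌉ = 6 trucks.
An optimal packing achieves that bound: [116] [112] [88,15,13] [86,34] [57,54] [50,37] → 6 trucks.
Excess: 7 − 6 = 1.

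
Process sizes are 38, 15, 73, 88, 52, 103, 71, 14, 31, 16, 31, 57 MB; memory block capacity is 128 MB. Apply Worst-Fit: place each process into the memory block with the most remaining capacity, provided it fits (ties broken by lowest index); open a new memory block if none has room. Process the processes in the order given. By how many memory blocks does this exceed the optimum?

Worst-Fit: [38,15,73] [88,14] [52,71] [103] [31,16,31] [57] → 6 memory blocks.
Total size 589 MB; any packing needs at least ⌈589/128⌉ = 5 memory blocks.
An optimal packing achieves that bound: [103,16] [88,38] [73,52] [71,57] [31,31,15,14] → 5 memory blocks.
Excess: 6 − 5 = 1.

1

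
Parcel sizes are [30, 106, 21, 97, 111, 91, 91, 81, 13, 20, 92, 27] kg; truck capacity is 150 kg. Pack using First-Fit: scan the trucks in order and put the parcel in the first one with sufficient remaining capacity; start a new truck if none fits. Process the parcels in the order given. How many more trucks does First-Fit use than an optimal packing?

First-Fit: [30,106,13] [21,97,20] [111,27] [91] [91] [81] [92] → 7 trucks.
7 parcels exceed 75 kg (half the capacity), and no two of those can share a truck, so at least 7 trucks are needed.
So 7 is already optimal.

0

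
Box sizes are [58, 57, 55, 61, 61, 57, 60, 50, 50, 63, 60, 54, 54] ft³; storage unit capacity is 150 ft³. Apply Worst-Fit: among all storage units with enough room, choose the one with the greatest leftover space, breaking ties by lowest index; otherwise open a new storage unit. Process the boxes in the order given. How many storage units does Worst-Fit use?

Put 58 ft³ in storage unit 1; 92 ft³ remain.
Put 57 ft³ in storage unit 1; 35 ft³ remain.
Put 55 ft³ in storage unit 2; 95 ft³ remain.
Put 61 ft³ in storage unit 2; 34 ft³ remain.
Put 61 ft³ in storage unit 3; 89 ft³ remain.
Put 57 ft³ in storage unit 3; 32 ft³ remain.
Put 60 ft³ in storage unit 4; 90 ft³ remain.
Put 50 ft³ in storage unit 4; 40 ft³ remain.
Put 50 ft³ in storage unit 5; 100 ft³ remain.
Put 63 ft³ in storage unit 5; 37 ft³ remain.
Put 60 ft³ in storage unit 6; 90 ft³ remain.
Put 54 ft³ in storage unit 6; 36 ft³ remain.
Put 54 ft³ in storage unit 7; 96 ft³ remain.
Final storage units: [58,57] [55,61] [61,57] [60,50] [50,63] [60,54] [54].

7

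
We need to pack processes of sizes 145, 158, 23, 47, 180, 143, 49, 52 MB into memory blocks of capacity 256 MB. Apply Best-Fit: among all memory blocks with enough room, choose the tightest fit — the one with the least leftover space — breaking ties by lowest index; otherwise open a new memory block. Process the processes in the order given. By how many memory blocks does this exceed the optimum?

Best-Fit: [145,52] [158,23,47] [180,49] [143] → 4 memory blocks.
Total size 797 MB; any packing needs at least ⌈797/256⌉ = 4 memory blocks.
So 4 is already optimal.

0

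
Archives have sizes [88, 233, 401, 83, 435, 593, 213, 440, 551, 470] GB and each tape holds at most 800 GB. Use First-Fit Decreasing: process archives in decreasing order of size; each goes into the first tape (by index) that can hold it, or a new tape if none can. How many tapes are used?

Sorted descending: 593, 551, 470, 440, 435, 401, 233, 213, 88, 83.
tape 1: place 593 GB, 207 GB left
tape 2: place 551 GB, 249 GB left
tape 3: place 470 GB, 330 GB left
tape 4: place 440 GB, 360 GB left
tape 5: place 435 GB, 365 GB left
tape 6: place 401 GB, 399 GB left
tape 2: place 233 GB, 16 GB left
tape 3: place 213 GB, 117 GB left
tape 1: place 88 GB, 119 GB left
tape 1: place 83 GB, 36 GB left

6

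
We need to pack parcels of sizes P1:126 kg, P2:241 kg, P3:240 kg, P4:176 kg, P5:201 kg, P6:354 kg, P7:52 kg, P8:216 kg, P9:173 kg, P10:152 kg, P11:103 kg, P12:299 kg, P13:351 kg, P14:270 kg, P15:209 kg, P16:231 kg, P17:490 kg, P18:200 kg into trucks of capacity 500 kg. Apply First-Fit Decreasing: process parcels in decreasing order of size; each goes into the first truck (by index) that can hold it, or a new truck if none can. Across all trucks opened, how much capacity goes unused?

Sorted descending: 490, 354, 351, 299, 270, 241, 240, 231, 216, 209, 201, 200, 176, 173, 152, 126, 103, 52.
490 kg → truck 1 (remaining 10 kg)
354 kg → truck 2 (remaining 146 kg)
351 kg → truck 3 (remaining 149 kg)
299 kg → truck 4 (remaining 201 kg)
270 kg → truck 5 (remaining 230 kg)
241 kg → truck 6 (remaining 259 kg)
240 kg → truck 6 (remaining 19 kg)
231 kg → truck 7 (remaining 269 kg)
216 kg → truck 5 (remaining 14 kg)
209 kg → truck 7 (remaining 60 kg)
201 kg → truck 4 (remaining 0 kg)
200 kg → truck 8 (remaining 300 kg)
176 kg → truck 8 (remaining 124 kg)
173 kg → truck 9 (remaining 327 kg)
152 kg → truck 9 (remaining 175 kg)
126 kg → truck 2 (remaining 20 kg)
103 kg → truck 3 (remaining 46 kg)
52 kg → truck 7 (remaining 8 kg)
9 trucks × 500 kg = 4500 kg; used 4084 kg; unused 416 kg.

416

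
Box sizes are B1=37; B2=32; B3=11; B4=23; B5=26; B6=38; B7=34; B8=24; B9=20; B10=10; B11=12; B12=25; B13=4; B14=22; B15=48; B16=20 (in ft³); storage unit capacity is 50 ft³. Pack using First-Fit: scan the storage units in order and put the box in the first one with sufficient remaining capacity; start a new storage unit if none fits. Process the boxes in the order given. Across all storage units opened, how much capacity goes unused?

Put B1 (37 ft³) in storage unit 1; 13 ft³ remain.
Put B2 (32 ft³) in storage unit 2; 18 ft³ remain.
Put B3 (11 ft³) in storage unit 1; 2 ft³ remain.
Put B4 (23 ft³) in storage unit 3; 27 ft³ remain.
Put B5 (26 ft³) in storage unit 3; 1 ft³ remain.
Put B6 (38 ft³) in storage unit 4; 12 ft³ remain.
Put B7 (34 ft³) in storage unit 5; 16 ft³ remain.
Put B8 (24 ft³) in storage unit 6; 26 ft³ remain.
Put B9 (20 ft³) in storage unit 6; 6 ft³ remain.
Put B10 (10 ft³) in storage unit 2; 8 ft³ remain.
Put B11 (12 ft³) in storage unit 4; 0 ft³ remain.
Put B12 (25 ft³) in storage unit 7; 25 ft³ remain.
Put B13 (4 ft³) in storage unit 2; 4 ft³ remain.
Put B14 (22 ft³) in storage unit 7; 3 ft³ remain.
Put B15 (48 ft³) in storage unit 8; 2 ft³ remain.
Put B16 (20 ft³) in storage unit 9; 30 ft³ remain.
9 storage units × 50 ft³ = 450 ft³; used 386 ft³; unused 64 ft³.

64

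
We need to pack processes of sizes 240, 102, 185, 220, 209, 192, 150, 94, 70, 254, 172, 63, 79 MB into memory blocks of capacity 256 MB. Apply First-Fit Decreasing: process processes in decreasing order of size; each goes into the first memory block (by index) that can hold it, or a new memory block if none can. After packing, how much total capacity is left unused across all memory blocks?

Sorted descending: 254, 240, 220, 209, 192, 185, 172, 150, 102, 94, 79, 70, 63.
memory block 1: place 254 MB, 2 MB left
memory block 2: place 240 MB, 16 MB left
memory block 3: place 220 MB, 36 MB left
memory block 4: place 209 MB, 47 MB left
memory block 5: place 192 MB, 64 MB left
memory block 6: place 185 MB, 71 MB left
memory block 7: place 172 MB, 84 MB left
memory block 8: place 150 MB, 106 MB left
memory block 8: place 102 MB, 4 MB left
memory block 9: place 94 MB, 162 MB left
memory block 7: place 79 MB, 5 MB left
memory block 6: place 70 MB, 1 MB left
memory block 5: place 63 MB, 1 MB left
9 memory blocks × 256 MB = 2304 MB; used 2030 MB; unused 274 MB.

274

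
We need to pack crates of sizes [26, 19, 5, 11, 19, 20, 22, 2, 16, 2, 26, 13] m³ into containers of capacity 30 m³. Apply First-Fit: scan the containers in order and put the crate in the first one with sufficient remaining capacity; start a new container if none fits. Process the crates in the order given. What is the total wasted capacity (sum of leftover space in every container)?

26 m³ → container 1 (remaining 4 m³)
19 m³ → container 2 (remaining 11 m³)
5 m³ → container 2 (remaining 6 m³)
11 m³ → container 3 (remaining 19 m³)
19 m³ → container 3 (remaining 0 m³)
20 m³ → container 4 (remaining 10 m³)
22 m³ → container 5 (remaining 8 m³)
2 m³ → container 1 (remaining 2 m³)
16 m³ → container 6 (remaining 14 m³)
2 m³ → container 1 (remaining 0 m³)
26 m³ → container 7 (remaining 4 m³)
13 m³ → container 6 (remaining 1 m³)
7 containers × 30 m³ = 210 m³; used 181 m³; unused 29 m³.

29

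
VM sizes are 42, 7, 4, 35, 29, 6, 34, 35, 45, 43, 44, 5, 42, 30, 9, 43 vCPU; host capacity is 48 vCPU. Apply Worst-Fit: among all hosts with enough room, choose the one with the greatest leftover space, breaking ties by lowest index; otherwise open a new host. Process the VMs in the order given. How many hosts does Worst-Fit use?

Put 42 vCPU in host 1; 6 vCPU remain.
Put 7 vCPU in host 2; 41 vCPU remain.
Put 4 vCPU in host 2; 37 vCPU remain.
Put 35 vCPU in host 2; 2 vCPU remain.
Put 29 vCPU in host 3; 19 vCPU remain.
Put 6 vCPU in host 3; 13 vCPU remain.
Put 34 vCPU in host 4; 14 vCPU remain.
Put 35 vCPU in host 5; 13 vCPU remain.
Put 45 vCPU in host 6; 3 vCPU remain.
Put 43 vCPU in host 7; 5 vCPU remain.
Put 44 vCPU in host 8; 4 vCPU remain.
Put 5 vCPU in host 4; 9 vCPU remain.
Put 42 vCPU in host 9; 6 vCPU remain.
Put 30 vCPU in host 10; 18 vCPU remain.
Put 9 vCPU in host 10; 9 vCPU remain.
Put 43 vCPU in host 11; 5 vCPU remain.

11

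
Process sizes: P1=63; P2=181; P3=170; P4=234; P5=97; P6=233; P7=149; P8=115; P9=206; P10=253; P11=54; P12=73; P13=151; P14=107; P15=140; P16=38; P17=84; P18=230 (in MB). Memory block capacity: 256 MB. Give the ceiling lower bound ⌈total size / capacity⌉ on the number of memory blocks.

Total size = 63 + 181 + 170 + 234 + 97 + 233 + 149 + 115 + 206 + 253 + 54 + 73 + 151 + 107 + 140 + 38 + 84 + 230 = 2578 MB.
⌈2578 / 256⌉ = 11.

11 memory blocks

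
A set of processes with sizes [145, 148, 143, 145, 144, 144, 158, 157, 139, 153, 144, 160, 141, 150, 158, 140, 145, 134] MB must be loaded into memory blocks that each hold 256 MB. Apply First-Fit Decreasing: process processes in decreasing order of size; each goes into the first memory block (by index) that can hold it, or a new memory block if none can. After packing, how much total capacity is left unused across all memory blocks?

1960

Sorted descending: 160, 158, 158, 157, 153, 150, 148, 145, 145, 145, 144, 144, 144, 143, 141, 140, 139, 134.
160 MB → memory block 1 (remaining 96 MB)
158 MB → memory block 2 (remaining 98 MB)
158 MB → memory block 3 (remaining 98 MB)
157 MB → memory block 4 (remaining 99 MB)
153 MB → memory block 5 (remaining 103 MB)
150 MB → memory block 6 (remaining 106 MB)
148 MB → memory block 7 (remaining 108 MB)
145 MB → memory block 8 (remaining 111 MB)
145 MB → memory block 9 (remaining 111 MB)
145 MB → memory block 10 (remaining 111 MB)
144 MB → memory block 11 (remaining 112 MB)
144 MB → memory block 12 (remaining 112 MB)
144 MB → memory block 13 (remaining 112 MB)
143 MB → memory block 14 (remaining 113 MB)
141 MB → memory block 15 (remaining 115 MB)
140 MB → memory block 16 (remaining 116 MB)
139 MB → memory block 17 (remaining 117 MB)
134 MB → memory block 18 (remaining 122 MB)
18 memory blocks × 256 MB = 4608 MB; used 2648 MB; unused 1960 MB.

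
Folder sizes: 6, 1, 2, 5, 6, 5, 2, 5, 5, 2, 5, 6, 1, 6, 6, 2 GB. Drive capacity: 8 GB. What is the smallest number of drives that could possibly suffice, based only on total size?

Total size = 6 + 1 + 2 + 5 + 6 + 5 + 2 + 5 + 5 + 2 + 5 + 6 + 1 + 6 + 6 + 2 = 65 GB.
⌈65 / 8⌉ = 9.

9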